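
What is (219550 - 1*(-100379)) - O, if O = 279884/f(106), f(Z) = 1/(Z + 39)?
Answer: -40263251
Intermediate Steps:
f(Z) = 1/(39 + Z)
O = 40583180 (O = 279884/(1/(39 + 106)) = 279884/(1/145) = 279884*145 = 40583180)
(219550 - 1*(-100379)) - O = (219550 - 1*(-100379)) - 1*40583180 = (219550 + 100379) - 40583180 = 319929 - 40583180 = -40263251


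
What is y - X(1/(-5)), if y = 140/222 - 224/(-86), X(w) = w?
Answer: 81983/23865 ≈ 3.4353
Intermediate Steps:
y = 15442/4773 (y = 140*(1/222) - 224*(-1/86) = 70/111 + 112/43 = 15442/4773 ≈ 3.2353)
y - X(1/(-5)) = 15442/4773 - 1/(-5) = 15442/4773 - 1*(-1/5) = 15442/4773 + 1/5 = 81983/23865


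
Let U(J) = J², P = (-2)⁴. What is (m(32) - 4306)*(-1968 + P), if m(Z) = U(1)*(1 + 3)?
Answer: 8397504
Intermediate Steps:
P = 16
m(Z) = 4 (m(Z) = 1²*(1 + 3) = 1*4 = 4)
(m(32) - 4306)*(-1968 + P) = (4 - 4306)*(-1968 + 16) = -4302*(-1952) = 8397504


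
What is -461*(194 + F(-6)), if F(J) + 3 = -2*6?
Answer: -82519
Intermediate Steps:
F(J) = -15 (F(J) = -3 - 2*6 = -3 - 12 = -15)
-461*(194 + F(-6)) = -461*(194 - 15) = -461*179 = -82519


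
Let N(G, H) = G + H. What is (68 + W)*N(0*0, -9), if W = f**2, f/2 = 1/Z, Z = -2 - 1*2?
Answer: -2457/4 ≈ -614.25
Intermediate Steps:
Z = -4 (Z = -2 - 2 = -4)
f = -1/2 (f = 2/(-4) = 2*(-1/4) = -1/2 ≈ -0.50000)
W = 1/4 (W = (-1/2)**2 = 1/4 ≈ 0.25000)
(68 + W)*N(0*0, -9) = (68 + 1/4)*(0*0 - 9) = 273*(0 - 9)/4 = (273/4)*(-9) = -2457/4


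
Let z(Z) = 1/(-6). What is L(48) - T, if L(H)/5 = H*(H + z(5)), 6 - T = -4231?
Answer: 7243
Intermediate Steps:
T = 4237 (T = 6 - 1*(-4231) = 6 + 4231 = 4237)
z(Z) = -1/6
L(H) = 5*H*(-1/6 + H) (L(H) = 5*(H*(H - 1/6)) = 5*(H*(-1/6 + H)) = 5*H*(-1/6 + H))
L(48) - T = (5/6)*48*(-1 + 6*48) - 1*4237 = (5/6)*48*(-1 + 288) - 4237 = (5/6)*48*287 - 4237 = 11480 - 4237 = 7243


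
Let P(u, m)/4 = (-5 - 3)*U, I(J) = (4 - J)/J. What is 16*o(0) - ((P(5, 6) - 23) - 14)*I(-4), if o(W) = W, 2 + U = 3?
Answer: -138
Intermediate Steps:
U = 1 (U = -2 + 3 = 1)
I(J) = (4 - J)/J
P(u, m) = -32 (P(u, m) = 4*((-5 - 3)*1) = 4*(-8*1) = 4*(-8) = -32)
16*o(0) - ((P(5, 6) - 23) - 14)*I(-4) = 16*0 - ((-32 - 23) - 14)*(4 - 1*(-4))/(-4) = 0 - (-55 - 14)*(-(4 + 4)/4) = 0 - (-69)*(-¼*8) = 0 - (-69)*(-2) = 0 - 1*138 = 0 - 138 = -138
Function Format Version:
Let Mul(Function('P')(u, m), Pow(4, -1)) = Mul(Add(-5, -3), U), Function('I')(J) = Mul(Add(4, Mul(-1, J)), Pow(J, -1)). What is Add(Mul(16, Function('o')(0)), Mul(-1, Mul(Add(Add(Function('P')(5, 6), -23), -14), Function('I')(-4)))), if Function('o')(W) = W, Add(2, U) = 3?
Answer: -138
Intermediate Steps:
U = 1 (U = Add(-2, 3) = 1)
Function('I')(J) = Mul(Pow(J, -1), Add(4, Mul(-1, J)))
Function('P')(u, m) = -32 (Function('P')(u, m) = Mul(4, Mul(Add(-5, -3), 1)) = Mul(4, Mul(-8, 1)) = Mul(4, -8) = -32)
Add(Mul(16, Function('o')(0)), Mul(-1, Mul(Add(Add(Function('P')(5, 6), -23), -14), Function('I')(-4)))) = Add(Mul(16, 0), Mul(-1, Mul(Add(Add(-32, -23), -14), Mul(Pow(-4, -1), Add(4, Mul(-1, -4)))))) = Add(0, Mul(-1, Mul(Add(-55, -14), Mul(Rational(-1, 4), Add(4, 4))))) = Add(0, Mul(-1, Mul(-69, Mul(Rational(-1, 4), 8)))) = Add(0, Mul(-1, Mul(-69, -2))) = Add(0, Mul(-1, 138)) = Add(0, -138) = -138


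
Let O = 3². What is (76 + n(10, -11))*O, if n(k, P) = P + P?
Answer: 486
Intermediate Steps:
n(k, P) = 2*P
O = 9
(76 + n(10, -11))*O = (76 + 2*(-11))*9 = (76 - 22)*9 = 54*9 = 486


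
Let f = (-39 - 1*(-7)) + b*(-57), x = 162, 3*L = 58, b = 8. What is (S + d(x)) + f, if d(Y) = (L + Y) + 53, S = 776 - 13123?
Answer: -37802/3 ≈ -12601.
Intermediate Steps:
L = 58/3 (L = (⅓)*58 = 58/3 ≈ 19.333)
S = -12347
f = -488 (f = (-39 - 1*(-7)) + 8*(-57) = (-39 + 7) - 456 = -32 - 456 = -488)
d(Y) = 217/3 + Y (d(Y) = (58/3 + Y) + 53 = 217/3 + Y)
(S + d(x)) + f = (-12347 + (217/3 + 162)) - 488 = (-12347 + 703/3) - 488 = -36338/3 - 488 = -37802/3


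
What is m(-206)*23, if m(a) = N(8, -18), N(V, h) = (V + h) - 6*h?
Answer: 2254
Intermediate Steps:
N(V, h) = V - 5*h
m(a) = 98 (m(a) = 8 - 5*(-18) = 8 + 90 = 98)
m(-206)*23 = 98*23 = 2254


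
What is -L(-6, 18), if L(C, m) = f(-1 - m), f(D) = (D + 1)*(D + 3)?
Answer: -288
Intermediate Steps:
f(D) = (1 + D)*(3 + D)
L(C, m) = -1 + (-1 - m)² - 4*m (L(C, m) = 3 + (-1 - m)² + 4*(-1 - m) = 3 + (-1 - m)² + (-4 - 4*m) = -1 + (-1 - m)² - 4*m)
-L(-6, 18) = -18*(-2 + 18) = -18*16 = -1*288 = -288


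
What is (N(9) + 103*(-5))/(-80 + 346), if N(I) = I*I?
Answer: -31/19 ≈ -1.6316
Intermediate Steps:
N(I) = I**2
(N(9) + 103*(-5))/(-80 + 346) = (9**2 + 103*(-5))/(-80 + 346) = (81 - 515)/266 = -434*1/266 = -31/19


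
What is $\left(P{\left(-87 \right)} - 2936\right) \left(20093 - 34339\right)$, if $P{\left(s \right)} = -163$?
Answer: $44148354$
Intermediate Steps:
$\left(P{\left(-87 \right)} - 2936\right) \left(20093 - 34339\right) = \left(-163 - 2936\right) \left(20093 - 34339\right) = \left(-3099\right) \left(-14246\right) = 44148354$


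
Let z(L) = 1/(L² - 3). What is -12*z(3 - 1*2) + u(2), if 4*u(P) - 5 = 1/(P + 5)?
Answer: 51/7 ≈ 7.2857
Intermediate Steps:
u(P) = 5/4 + 1/(4*(5 + P)) (u(P) = 5/4 + 1/(4*(P + 5)) = 5/4 + 1/(4*(5 + P)))
z(L) = 1/(-3 + L²)
-12*z(3 - 1*2) + u(2) = -12/(-3 + (3 - 1*2)²) + (26 + 5*2)/(4*(5 + 2)) = -12/(-3 + (3 - 2)²) + (¼)*(26 + 10)/7 = -12/(-3 + 1²) + (¼)*(⅐)*36 = -12/(-3 + 1) + 9/7 = -12/(-2) + 9/7 = -12*(-½) + 9/7 = 6 + 9/7 = 51/7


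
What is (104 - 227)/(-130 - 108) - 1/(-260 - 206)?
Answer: 14389/27727 ≈ 0.51895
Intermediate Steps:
(104 - 227)/(-130 - 108) - 1/(-260 - 206) = -123/(-238) - 1/(-466) = -123*(-1/238) - 1*(-1/466) = 123/238 + 1/466 = 14389/27727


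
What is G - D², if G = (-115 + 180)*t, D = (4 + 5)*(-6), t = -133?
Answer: -11561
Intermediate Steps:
D = -54 (D = 9*(-6) = -54)
G = -8645 (G = (-115 + 180)*(-133) = 65*(-133) = -8645)
G - D² = -8645 - 1*(-54)² = -8645 - 1*2916 = -8645 - 2916 = -11561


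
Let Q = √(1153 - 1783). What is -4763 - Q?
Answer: -4763 - 3*I*√70 ≈ -4763.0 - 25.1*I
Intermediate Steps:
Q = 3*I*√70 (Q = √(-630) = 3*I*√70 ≈ 25.1*I)
-4763 - Q = -4763 - 3*I*√70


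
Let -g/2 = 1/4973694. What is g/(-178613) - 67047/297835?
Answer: -29781151225390082/132293304328348185 ≈ -0.22511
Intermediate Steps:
g = -1/2486847 (g = -2/4973694 = -2*1/4973694 = -1/2486847 ≈ -4.0212e-7)
g/(-178613) - 67047/297835 = -1/2486847/(-178613) - 67047/297835 = -1/2486847*(-1/178613) - 67047*1/297835 = 1/444183203211 - 67047/297835 = -29781151225390082/132293304328348185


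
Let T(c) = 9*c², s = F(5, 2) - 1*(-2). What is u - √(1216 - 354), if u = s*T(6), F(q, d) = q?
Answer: 2268 - √862 ≈ 2238.6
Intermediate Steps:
s = 7 (s = 5 - 1*(-2) = 5 + 2 = 7)
u = 2268 (u = 7*(9*6²) = 7*(9*36) = 7*324 = 2268)
u - √(1216 - 354) = 2268 - √(1216 - 354) = 2268 - √862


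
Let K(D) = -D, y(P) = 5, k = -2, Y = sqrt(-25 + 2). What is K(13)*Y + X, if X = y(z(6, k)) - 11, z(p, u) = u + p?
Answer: -6 - 13*I*sqrt(23) ≈ -6.0 - 62.346*I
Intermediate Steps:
Y = I*sqrt(23) (Y = sqrt(-23) = I*sqrt(23) ≈ 4.7958*I)
z(p, u) = p + u
X = -6 (X = 5 - 11 = -6)
K(13)*Y + X = (-1*13)*(I*sqrt(23)) - 6 = -13*I*sqrt(23) - 6 = -6 - 13*I*sqrt(23)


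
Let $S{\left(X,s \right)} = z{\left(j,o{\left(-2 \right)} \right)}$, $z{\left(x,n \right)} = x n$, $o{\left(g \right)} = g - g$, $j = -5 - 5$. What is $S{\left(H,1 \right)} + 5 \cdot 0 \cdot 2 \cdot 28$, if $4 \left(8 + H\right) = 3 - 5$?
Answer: $0$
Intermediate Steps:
$H = - \frac{17}{2}$ ($H = -8 + \frac{3 - 5}{4} = -8 + \frac{1}{4} \left(-2\right) = -8 - \frac{1}{2} = - \frac{17}{2} \approx -8.5$)
$j = -10$ ($j = -5 - 5 = -10$)
$o{\left(g \right)} = 0$
$z{\left(x,n \right)} = n x$
$S{\left(X,s \right)} = 0$ ($S{\left(X,s \right)} = 0 \left(-10\right) = 0$)
$S{\left(H,1 \right)} + 5 \cdot 0 \cdot 2 \cdot 28 = 0 + 5 \cdot 0 \cdot 2 \cdot 28 = 0 + 0 \cdot 2 \cdot 28 = 0 + 0 \cdot 28 = 0 + 0 = 0$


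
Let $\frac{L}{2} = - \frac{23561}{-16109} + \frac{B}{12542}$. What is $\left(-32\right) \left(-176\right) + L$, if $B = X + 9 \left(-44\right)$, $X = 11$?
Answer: $\frac{569231343745}{101019539} \approx 5634.9$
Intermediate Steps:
$B = -385$ ($B = 11 + 9 \left(-44\right) = 11 - 396 = -385$)
$L = \frac{289300097}{101019539}$ ($L = 2 \left(- \frac{23561}{-16109} - \frac{385}{12542}\right) = 2 \left(\left(-23561\right) \left(- \frac{1}{16109}\right) - \frac{385}{12542}\right) = 2 \left(\frac{23561}{16109} - \frac{385}{12542}\right) = 2 \cdot \frac{289300097}{202039078} = \frac{289300097}{101019539} \approx 2.8638$)
$\left(-32\right) \left(-176\right) + L = \left(-32\right) \left(-176\right) + \frac{289300097}{101019539} = 5632 + \frac{289300097}{101019539} = \frac{569231343745}{101019539}$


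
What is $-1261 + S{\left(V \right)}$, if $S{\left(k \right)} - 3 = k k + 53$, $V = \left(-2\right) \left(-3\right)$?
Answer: $-1169$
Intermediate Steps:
$V = 6$
$S{\left(k \right)} = 56 + k^{2}$ ($S{\left(k \right)} = 3 + \left(k k + 53\right) = 3 + \left(k^{2} + 53\right) = 3 + \left(53 + k^{2}\right) = 56 + k^{2}$)
$-1261 + S{\left(V \right)} = -1261 + \left(56 + 6^{2}\right) = -1261 + \left(56 + 36\right) = -1261 + 92 = -1169$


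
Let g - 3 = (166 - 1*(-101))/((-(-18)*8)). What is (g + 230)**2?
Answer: 127080529/2304 ≈ 55157.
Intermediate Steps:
g = 233/48 (g = 3 + (166 - 1*(-101))/((-(-18)*8)) = 3 + (166 + 101)/((-3*(-48))) = 3 + 267/144 = 3 + 267*(1/144) = 3 + 89/48 = 233/48 ≈ 4.8542)
(g + 230)**2 = (233/48 + 230)**2 = (11273/48)**2 = 127080529/2304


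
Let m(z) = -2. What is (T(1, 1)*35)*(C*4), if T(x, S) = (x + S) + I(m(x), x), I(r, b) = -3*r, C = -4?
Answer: -4480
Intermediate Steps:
T(x, S) = 6 + S + x (T(x, S) = (x + S) - 3*(-2) = (S + x) + 6 = 6 + S + x)
(T(1, 1)*35)*(C*4) = ((6 + 1 + 1)*35)*(-4*4) = (8*35)*(-16) = 280*(-16) = -4480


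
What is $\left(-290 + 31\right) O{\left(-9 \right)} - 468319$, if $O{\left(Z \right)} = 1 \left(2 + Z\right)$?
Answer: $-466506$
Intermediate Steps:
$O{\left(Z \right)} = 2 + Z$
$\left(-290 + 31\right) O{\left(-9 \right)} - 468319 = \left(-290 + 31\right) \left(2 - 9\right) - 468319 = \left(-259\right) \left(-7\right) - 468319 = 1813 - 468319 = -466506$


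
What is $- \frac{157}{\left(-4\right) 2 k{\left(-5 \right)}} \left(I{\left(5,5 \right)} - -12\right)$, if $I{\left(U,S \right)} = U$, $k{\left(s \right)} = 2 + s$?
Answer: $- \frac{2669}{24} \approx -111.21$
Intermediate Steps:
$- \frac{157}{\left(-4\right) 2 k{\left(-5 \right)}} \left(I{\left(5,5 \right)} - -12\right) = - \frac{157}{\left(-4\right) 2 \left(2 - 5\right)} \left(5 - -12\right) = - \frac{157}{\left(-8\right) \left(-3\right)} \left(5 + 12\right) = - \frac{157}{24} \cdot 17 = \left(-157\right) \frac{1}{24} \cdot 17 = \left(- \frac{157}{24}\right) 17 = - \frac{2669}{24}$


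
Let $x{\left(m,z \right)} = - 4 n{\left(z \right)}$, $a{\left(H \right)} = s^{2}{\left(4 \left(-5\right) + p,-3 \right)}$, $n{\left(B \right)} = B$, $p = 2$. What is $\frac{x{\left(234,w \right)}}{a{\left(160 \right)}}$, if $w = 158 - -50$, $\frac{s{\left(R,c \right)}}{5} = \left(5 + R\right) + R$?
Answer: $- \frac{832}{24025} \approx -0.034631$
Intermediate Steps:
$s{\left(R,c \right)} = 25 + 10 R$ ($s{\left(R,c \right)} = 5 \left(\left(5 + R\right) + R\right) = 5 \left(5 + 2 R\right) = 25 + 10 R$)
$w = 208$ ($w = 158 + 50 = 208$)
$a{\left(H \right)} = 24025$ ($a{\left(H \right)} = \left(25 + 10 \left(4 \left(-5\right) + 2\right)\right)^{2} = \left(25 + 10 \left(-20 + 2\right)\right)^{2} = \left(25 + 10 \left(-18\right)\right)^{2} = \left(25 - 180\right)^{2} = \left(-155\right)^{2} = 24025$)
$x{\left(m,z \right)} = - 4 z$
$\frac{x{\left(234,w \right)}}{a{\left(160 \right)}} = \frac{\left(-4\right) 208}{24025} = \left(-832\right) \frac{1}{24025} = - \frac{832}{24025}$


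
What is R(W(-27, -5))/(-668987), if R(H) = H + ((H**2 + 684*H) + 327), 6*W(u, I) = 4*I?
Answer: 287/98703 ≈ 0.0029077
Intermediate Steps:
W(u, I) = 2*I/3 (W(u, I) = (4*I)/6 = 2*I/3)
R(H) = 327 + H**2 + 685*H (R(H) = H + (327 + H**2 + 684*H) = 327 + H**2 + 685*H)
R(W(-27, -5))/(-668987) = (327 + ((2/3)*(-5))**2 + 685*((2/3)*(-5)))/(-668987) = (327 + (-10/3)**2 + 685*(-10/3))*(-1/668987) = (327 + 100/9 - 6850/3)*(-1/668987) = -17507/9*(-1/668987) = 287/98703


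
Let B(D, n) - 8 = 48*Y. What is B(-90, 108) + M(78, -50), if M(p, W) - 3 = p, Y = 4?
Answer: 281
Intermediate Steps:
M(p, W) = 3 + p
B(D, n) = 200 (B(D, n) = 8 + 48*4 = 8 + 192 = 200)
B(-90, 108) + M(78, -50) = 200 + (3 + 78) = 200 + 81 = 281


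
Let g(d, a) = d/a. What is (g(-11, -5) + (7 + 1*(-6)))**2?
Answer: 256/25 ≈ 10.240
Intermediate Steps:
(g(-11, -5) + (7 + 1*(-6)))**2 = (-11/(-5) + (7 + 1*(-6)))**2 = (-11*(-1/5) + (7 - 6))**2 = (11/5 + 1)**2 = (16/5)**2 = 256/25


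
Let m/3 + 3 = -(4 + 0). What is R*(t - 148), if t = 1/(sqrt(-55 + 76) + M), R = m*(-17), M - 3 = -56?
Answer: -8666217/164 - 21*sqrt(21)/164 ≈ -52843.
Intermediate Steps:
M = -53 (M = 3 - 56 = -53)
m = -21 (m = -9 + 3*(-(4 + 0)) = -9 + 3*(-1*4) = -9 + 3*(-4) = -9 - 12 = -21)
R = 357 (R = -21*(-17) = 357)
t = 1/(-53 + sqrt(21)) (t = 1/(sqrt(-55 + 76) - 53) = 1/(sqrt(21) - 53) = 1/(-53 + sqrt(21)) ≈ -0.020654)
R*(t - 148) = 357*((-53/2788 - sqrt(21)/2788) - 148) = 357*(-412677/2788 - sqrt(21)/2788) = -8666217/164 - 21*sqrt(21)/164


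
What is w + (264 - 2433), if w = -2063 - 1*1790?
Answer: -6022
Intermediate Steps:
w = -3853 (w = -2063 - 1790 = -3853)
w + (264 - 2433) = -3853 + (264 - 2433) = -3853 - 2169 = -6022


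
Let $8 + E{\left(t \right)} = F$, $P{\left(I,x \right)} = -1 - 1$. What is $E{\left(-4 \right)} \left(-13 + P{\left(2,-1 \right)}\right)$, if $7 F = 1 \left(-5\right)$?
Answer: $\frac{915}{7} \approx 130.71$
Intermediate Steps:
$P{\left(I,x \right)} = -2$
$F = - \frac{5}{7}$ ($F = \frac{1 \left(-5\right)}{7} = \frac{1}{7} \left(-5\right) = - \frac{5}{7} \approx -0.71429$)
$E{\left(t \right)} = - \frac{61}{7}$ ($E{\left(t \right)} = -8 - \frac{5}{7} = - \frac{61}{7}$)
$E{\left(-4 \right)} \left(-13 + P{\left(2,-1 \right)}\right) = - \frac{61 \left(-13 - 2\right)}{7} = \left(- \frac{61}{7}\right) \left(-15\right) = \frac{915}{7}$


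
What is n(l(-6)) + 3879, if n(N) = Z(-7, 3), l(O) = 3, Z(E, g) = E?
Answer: 3872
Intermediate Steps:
n(N) = -7
n(l(-6)) + 3879 = -7 + 3879 = 3872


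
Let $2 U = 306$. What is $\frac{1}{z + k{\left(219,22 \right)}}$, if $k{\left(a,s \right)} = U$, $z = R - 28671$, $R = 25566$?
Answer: $- \frac{1}{2952} \approx -0.00033875$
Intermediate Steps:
$U = 153$ ($U = \frac{1}{2} \cdot 306 = 153$)
$z = -3105$ ($z = 25566 - 28671 = -3105$)
$k{\left(a,s \right)} = 153$
$\frac{1}{z + k{\left(219,22 \right)}} = \frac{1}{-3105 + 153} = \frac{1}{-2952} = - \frac{1}{2952}$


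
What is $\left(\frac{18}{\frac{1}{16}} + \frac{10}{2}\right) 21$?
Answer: $6153$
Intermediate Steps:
$\left(\frac{18}{\frac{1}{16}} + \frac{10}{2}\right) 21 = \left(18 \frac{1}{\frac{1}{16}} + 10 \cdot \frac{1}{2}\right) 21 = \left(18 \cdot 16 + 5\right) 21 = \left(288 + 5\right) 21 = 293 \cdot 21 = 6153$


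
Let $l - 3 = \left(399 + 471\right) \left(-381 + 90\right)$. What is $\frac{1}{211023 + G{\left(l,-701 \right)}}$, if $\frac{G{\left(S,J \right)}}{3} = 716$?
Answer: $\frac{1}{213171} \approx 4.6911 \cdot 10^{-6}$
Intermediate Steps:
$l = -253167$ ($l = 3 + \left(399 + 471\right) \left(-381 + 90\right) = 3 + 870 \left(-291\right) = 3 - 253170 = -253167$)
$G{\left(S,J \right)} = 2148$ ($G{\left(S,J \right)} = 3 \cdot 716 = 2148$)
$\frac{1}{211023 + G{\left(l,-701 \right)}} = \frac{1}{211023 + 2148} = \frac{1}{213171}$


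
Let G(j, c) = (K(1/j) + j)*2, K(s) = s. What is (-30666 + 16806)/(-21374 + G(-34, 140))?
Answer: 15708/24301 ≈ 0.64639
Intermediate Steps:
G(j, c) = 2*j + 2/j (G(j, c) = (1/j + j)*2 = (j + 1/j)*2 = 2*j + 2/j)
(-30666 + 16806)/(-21374 + G(-34, 140)) = (-30666 + 16806)/(-21374 + (2*(-34) + 2/(-34))) = -13860/(-21374 + (-68 + 2*(-1/34))) = -13860/(-21374 + (-68 - 1/17)) = -13860/(-21374 - 1157/17) = -13860/(-364515/17) = -13860*(-17/364515) = 15708/24301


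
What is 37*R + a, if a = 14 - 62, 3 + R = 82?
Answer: 2875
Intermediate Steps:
R = 79 (R = -3 + 82 = 79)
a = -48
37*R + a = 37*79 - 48 = 2923 - 48 = 2875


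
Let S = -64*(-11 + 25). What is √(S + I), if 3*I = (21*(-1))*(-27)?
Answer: I*√707 ≈ 26.589*I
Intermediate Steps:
S = -896 (S = -64*14 = -896)
I = 189 (I = ((21*(-1))*(-27))/3 = (-21*(-27))/3 = (⅓)*567 = 189)
√(S + I) = √(-896 + 189) = √(-707) = I*√707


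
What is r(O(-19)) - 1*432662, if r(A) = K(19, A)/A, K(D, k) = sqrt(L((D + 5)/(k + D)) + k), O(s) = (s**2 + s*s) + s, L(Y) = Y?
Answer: -432662 + sqrt(253795)/13357 ≈ -4.3266e+5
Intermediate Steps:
O(s) = s + 2*s**2 (O(s) = (s**2 + s**2) + s = 2*s**2 + s = s + 2*s**2)
K(D, k) = sqrt(k + (5 + D)/(D + k)) (K(D, k) = sqrt((D + 5)/(k + D) + k) = sqrt((5 + D)/(D + k) + k) = sqrt(k + (5 + D)/(D + k)))
r(A) = sqrt((24 + A*(19 + A))/(19 + A))/A (r(A) = sqrt((5 + 19 + A*(19 + A))/(19 + A))/A = sqrt((24 + A*(19 + A))/(19 + A))/A)
r(O(-19)) - 1*432662 = sqrt((24 + (-19*(1 + 2*(-19)))*(19 - 19*(1 + 2*(-19))))/(19 - 19*(1 + 2*(-19))))/((-19*(1 + 2*(-19)))) - 1*432662 = sqrt((24 + (-19*(1 - 38))*(19 - 19*(1 - 38)))/(19 - 19*(1 - 38)))/((-19*(1 - 38))) - 432662 = sqrt((24 + (-19*(-37))*(19 - 19*(-37)))/(19 - 19*(-37)))/((-19*(-37))) - 432662 = sqrt((24 + 703*(19 + 703))/(19 + 703))/703 - 432662 = sqrt((24 + 703*722)/722)/703 - 432662 = sqrt((24 + 507566)/722)/703 - 432662 = sqrt((1/722)*507590)/703 - 432662 = sqrt(253795/361)/703 - 432662 = (sqrt(253795)/19)/703 - 432662 = sqrt(253795)/13357 - 432662 = -432662 + sqrt(253795)/13357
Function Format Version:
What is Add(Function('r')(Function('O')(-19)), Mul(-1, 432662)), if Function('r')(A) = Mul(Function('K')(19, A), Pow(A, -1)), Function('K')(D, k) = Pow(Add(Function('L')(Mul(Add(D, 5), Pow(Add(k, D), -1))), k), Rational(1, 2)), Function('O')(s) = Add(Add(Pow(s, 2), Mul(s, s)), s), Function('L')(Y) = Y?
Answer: Add(-432662, Mul(Rational(1, 13357), Pow(253795, Rational(1, 2)))) ≈ -4.3266e+5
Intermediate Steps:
Function('O')(s) = Add(s, Mul(2, Pow(s, 2))) (Function('O')(s) = Add(Add(Pow(s, 2), Pow(s, 2)), s) = Add(Mul(2, Pow(s, 2)), s) = Add(s, Mul(2, Pow(s, 2))))
Function('K')(D, k) = Pow(Add(k, Mul(Pow(Add(D, k), -1), Add(5, D))), Rational(1, 2)) (Function('K')(D, k) = Pow(Add(Mul(Add(D, 5), Pow(Add(k, D), -1)), k), Rational(1, 2)) = Pow(Add(Mul(Add(5, D), Pow(Add(D, k), -1)), k), Rational(1, 2)) = Pow(Add(Mul(Pow(Add(D, k), -1), Add(5, D)), k), Rational(1, 2)) = Pow(Add(k, Mul(Pow(Add(D, k), -1), Add(5, D))), Rational(1, 2)))
Function('r')(A) = Mul(Pow(A, -1), Pow(Mul(Pow(Add(19, A), -1), Add(24, Mul(A, Add(19, A)))), Rational(1, 2))) (Function('r')(A) = Mul(Pow(Mul(Pow(Add(19, A), -1), Add(5, 19, Mul(A, Add(19, A)))), Rational(1, 2)), Pow(A, -1)) = Mul(Pow(Mul(Pow(Add(19, A), -1), Add(24, Mul(A, Add(19, A)))), Rational(1, 2)), Pow(A, -1)) = Mul(Pow(A, -1), Pow(Mul(Pow(Add(19, A), -1), Add(24, Mul(A, Add(19, A)))), Rational(1, 2))))
Add(Function('r')(Function('O')(-19)), Mul(-1, 432662)) = Add(Mul(Pow(Mul(-19, Add(1, Mul(2, -19))), -1), Pow(Mul(Pow(Add(19, Mul(-19, Add(1, Mul(2, -19)))), -1), Add(24, Mul(Mul(-19, Add(1, Mul(2, -19))), Add(19, Mul(-19, Add(1, Mul(2, -19))))))), Rational(1, 2))), Mul(-1, 432662)) = Add(Mul(Pow(Mul(-19, Add(1, -38)), -1), Pow(Mul(Pow(Add(19, Mul(-19, Add(1, -38))), -1), Add(24, Mul(Mul(-19, Add(1, -38)), Add(19, Mul(-19, Add(1, -38)))))), Rational(1, 2))), -432662) = Add(Mul(Pow(Mul(-19, -37), -1), Pow(Mul(Pow(Add(19, Mul(-19, -37)), -1), Add(24, Mul(Mul(-19, -37), Add(19, Mul(-19, -37))))), Rational(1, 2))), -432662) = Add(Mul(Pow(703, -1), Pow(Mul(Pow(Add(19, 703), -1), Add(24, Mul(703, Add(19, 703)))), Rational(1, 2))), -432662) = Add(Mul(Rational(1, 703), Pow(Mul(Pow(722, -1), Add(24, Mul(703, 722))), Rational(1, 2))), -432662) = Add(Mul(Rational(1, 703), Pow(Mul(Rational(1, 722), Add(24, 507566)), Rational(1, 2))), -432662) = Add(Mul(Rational(1, 703), Pow(Mul(Rational(1, 722), 507590), Rational(1, 2))), -432662) = Add(Mul(Rational(1, 703), Pow(Rational(253795, 361), Rational(1, 2))), -432662) = Add(Mul(Rational(1, 703), Mul(Rational(1, 19), Pow(253795, Rational(1, 2)))), -432662) = Add(Mul(Rational(1, 13357), Pow(253795, Rational(1, 2))), -432662) = Add(-432662, Mul(Rational(1, 13357), Pow(253795, Rational(1, 2))))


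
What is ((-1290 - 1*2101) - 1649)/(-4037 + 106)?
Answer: 5040/3931 ≈ 1.2821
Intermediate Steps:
((-1290 - 1*2101) - 1649)/(-4037 + 106) = ((-1290 - 2101) - 1649)/(-3931) = (-3391 - 1649)*(-1/3931) = -5040*(-1/3931) = 5040/3931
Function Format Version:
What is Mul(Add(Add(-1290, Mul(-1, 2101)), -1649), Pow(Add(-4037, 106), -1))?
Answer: Rational(5040, 3931) ≈ 1.2821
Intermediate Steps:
Mul(Add(Add(-1290, Mul(-1, 2101)), -1649), Pow(Add(-4037, 106), -1)) = Mul(Add(Add(-1290, -2101), -1649), Pow(-3931, -1)) = Mul(Add(-3391, -1649), Rational(-1, 3931)) = Mul(-5040, Rational(-1, 3931)) = Rational(5040, 3931)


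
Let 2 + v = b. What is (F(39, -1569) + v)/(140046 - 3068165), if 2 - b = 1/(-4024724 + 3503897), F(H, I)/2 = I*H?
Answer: 63739849913/1525043434413 ≈ 0.041795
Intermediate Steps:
F(H, I) = 2*H*I (F(H, I) = 2*(I*H) = 2*(H*I) = 2*H*I)
b = 1041655/520827 (b = 2 - 1/(-4024724 + 3503897) = 2 - 1/(-520827) = 2 - 1*(-1/520827) = 2 + 1/520827 = 1041655/520827 ≈ 2.0000)
v = 1/520827 (v = -2 + 1041655/520827 = 1/520827 ≈ 1.9200e-6)
(F(39, -1569) + v)/(140046 - 3068165) = (2*39*(-1569) + 1/520827)/(140046 - 3068165) = (-122382 + 1/520827)/(-2928119) = -63739849913/520827*(-1/2928119) = 63739849913/1525043434413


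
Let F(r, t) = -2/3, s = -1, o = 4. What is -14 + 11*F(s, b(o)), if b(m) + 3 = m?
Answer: -64/3 ≈ -21.333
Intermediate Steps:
b(m) = -3 + m
F(r, t) = -⅔ (F(r, t) = -2*⅓ = -⅔)
-14 + 11*F(s, b(o)) = -14 + 11*(-⅔) = -14 - 22/3 = -64/3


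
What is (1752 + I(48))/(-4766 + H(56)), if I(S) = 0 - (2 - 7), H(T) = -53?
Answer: -1757/4819 ≈ -0.36460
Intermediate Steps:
I(S) = 5 (I(S) = 0 - 1*(-5) = 0 + 5 = 5)
(1752 + I(48))/(-4766 + H(56)) = (1752 + 5)/(-4766 - 53) = 1757/(-4819) = 1757*(-1/4819) = -1757/4819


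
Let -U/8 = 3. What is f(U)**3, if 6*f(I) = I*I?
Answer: 884736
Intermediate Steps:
U = -24 (U = -8*3 = -24)
f(I) = I**2/6 (f(I) = (I*I)/6 = I**2/6)
f(U)**3 = ((1/6)*(-24)**2)**3 = ((1/6)*576)**3 = 96**3 = 884736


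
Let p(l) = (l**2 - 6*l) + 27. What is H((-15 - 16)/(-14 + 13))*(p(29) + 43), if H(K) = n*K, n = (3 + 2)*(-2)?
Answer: -228470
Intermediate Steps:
n = -10 (n = 5*(-2) = -10)
p(l) = 27 + l**2 - 6*l
H(K) = -10*K
H((-15 - 16)/(-14 + 13))*(p(29) + 43) = (-10*(-15 - 16)/(-14 + 13))*((27 + 29**2 - 6*29) + 43) = (-(-310)/(-1))*((27 + 841 - 174) + 43) = (-(-310)*(-1))*(694 + 43) = -10*31*737 = -310*737 = -228470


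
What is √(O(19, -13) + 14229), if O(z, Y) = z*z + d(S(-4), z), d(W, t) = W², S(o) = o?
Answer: √14606 ≈ 120.86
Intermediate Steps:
O(z, Y) = 16 + z² (O(z, Y) = z*z + (-4)² = z² + 16 = 16 + z²)
√(O(19, -13) + 14229) = √((16 + 19²) + 14229) = √((16 + 361) + 14229) = √(377 + 14229) = √14606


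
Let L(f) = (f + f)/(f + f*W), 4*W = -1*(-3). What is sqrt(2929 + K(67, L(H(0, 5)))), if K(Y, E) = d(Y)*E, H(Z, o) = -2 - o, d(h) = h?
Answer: sqrt(147273)/7 ≈ 54.823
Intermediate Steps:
W = 3/4 (W = (-1*(-3))/4 = (1/4)*3 = 3/4 ≈ 0.75000)
L(f) = 8/7 (L(f) = (f + f)/(f + f*(3/4)) = (2*f)/(f + 3*f/4) = (2*f)/((7*f/4)) = (2*f)*(4/(7*f)) = 8/7)
K(Y, E) = E*Y (K(Y, E) = Y*E = E*Y)
sqrt(2929 + K(67, L(H(0, 5)))) = sqrt(2929 + (8/7)*67) = sqrt(2929 + 536/7) = sqrt(21039/7) = sqrt(147273)/7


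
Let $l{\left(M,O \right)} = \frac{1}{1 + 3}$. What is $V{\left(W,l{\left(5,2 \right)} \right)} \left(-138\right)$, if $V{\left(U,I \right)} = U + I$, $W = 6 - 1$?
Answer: $- \frac{1449}{2} \approx -724.5$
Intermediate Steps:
$W = 5$ ($W = 6 - 1 = 5$)
$l{\left(M,O \right)} = \frac{1}{4}$
$V{\left(U,I \right)} = I + U$
$V{\left(W,l{\left(5,2 \right)} \right)} \left(-138\right) = \left(\frac{1}{4} + 5\right) \left(-138\right) = \frac{21}{4} \left(-138\right) = - \frac{1449}{2}$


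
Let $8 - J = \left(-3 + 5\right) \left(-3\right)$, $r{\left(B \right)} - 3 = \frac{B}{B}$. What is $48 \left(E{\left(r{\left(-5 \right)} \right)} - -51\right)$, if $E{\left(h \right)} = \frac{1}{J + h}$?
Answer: $\frac{7352}{3} \approx 2450.7$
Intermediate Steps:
$r{\left(B \right)} = 4$ ($r{\left(B \right)} = 3 + \frac{B}{B} = 3 + 1 = 4$)
$J = 14$ ($J = 8 - \left(-3 + 5\right) \left(-3\right) = 8 - 2 \left(-3\right) = 8 - -6 = 8 + 6 = 14$)
$E{\left(h \right)} = \frac{1}{14 + h}$
$48 \left(E{\left(r{\left(-5 \right)} \right)} - -51\right) = 48 \left(\frac{1}{14 + 4} - -51\right) = 48 \left(\frac{1}{18} + 51\right) = 48 \cdot \frac{919}{18} = \frac{7352}{3}$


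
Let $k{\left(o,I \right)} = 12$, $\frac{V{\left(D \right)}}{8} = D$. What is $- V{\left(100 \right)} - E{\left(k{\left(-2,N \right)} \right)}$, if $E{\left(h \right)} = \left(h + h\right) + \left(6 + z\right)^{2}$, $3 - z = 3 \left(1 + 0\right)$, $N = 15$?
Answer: $-860$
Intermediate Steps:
$V{\left(D \right)} = 8 D$
$z = 0$ ($z = 3 - 3 \left(1 + 0\right) = 3 - 3 \cdot 1 = 3 - 3 = 0$)
$E{\left(h \right)} = 36 + 2 h$ ($E{\left(h \right)} = \left(h + h\right) + \left(6 + 0\right)^{2} = 2 h + 6^{2} = 2 h + 36 = 36 + 2 h$)
$- V{\left(100 \right)} - E{\left(k{\left(-2,N \right)} \right)} = - 8 \cdot 100 - \left(36 + 2 \cdot 12\right) = \left(-1\right) 800 - \left(36 + 24\right) = -800 - 60 = -860$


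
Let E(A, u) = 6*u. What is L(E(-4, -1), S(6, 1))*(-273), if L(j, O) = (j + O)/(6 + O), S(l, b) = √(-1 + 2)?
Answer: 195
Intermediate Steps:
S(l, b) = 1 (S(l, b) = √1 = 1)
L(j, O) = (O + j)/(6 + O)
L(E(-4, -1), S(6, 1))*(-273) = ((1 + 6*(-1))/(6 + 1))*(-273) = ((1 - 6)/7)*(-273) = ((⅐)*(-5))*(-273) = -5/7*(-273) = 195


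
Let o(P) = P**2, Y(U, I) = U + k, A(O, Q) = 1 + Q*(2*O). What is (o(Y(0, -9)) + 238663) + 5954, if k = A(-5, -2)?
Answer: 245058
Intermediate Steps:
A(O, Q) = 1 + 2*O*Q
k = 21 (k = 1 + 2*(-5)*(-2) = 1 + 20 = 21)
Y(U, I) = 21 + U (Y(U, I) = U + 21 = 21 + U)
(o(Y(0, -9)) + 238663) + 5954 = ((21 + 0)**2 + 238663) + 5954 = (21**2 + 238663) + 5954 = (441 + 238663) + 5954 = 239104 + 5954 = 245058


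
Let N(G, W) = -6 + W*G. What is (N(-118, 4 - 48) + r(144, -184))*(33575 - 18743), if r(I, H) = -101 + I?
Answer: 77556528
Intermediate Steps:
N(G, W) = -6 + G*W
(N(-118, 4 - 48) + r(144, -184))*(33575 - 18743) = ((-6 - 118*(4 - 48)) + (-101 + 144))*(33575 - 18743) = ((-6 - 118*(-44)) + 43)*14832 = ((-6 + 5192) + 43)*14832 = (5186 + 43)*14832 = 5229*14832 = 77556528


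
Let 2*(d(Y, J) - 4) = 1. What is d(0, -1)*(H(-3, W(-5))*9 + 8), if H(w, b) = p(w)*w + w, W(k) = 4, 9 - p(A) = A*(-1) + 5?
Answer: -207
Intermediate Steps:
p(A) = 4 + A (p(A) = 9 - (A*(-1) + 5) = 9 - (-A + 5) = 9 - (5 - A) = 9 + (-5 + A) = 4 + A)
d(Y, J) = 9/2 (d(Y, J) = 4 + (1/2)*1 = 4 + 1/2 = 9/2)
H(w, b) = w + w*(4 + w) (H(w, b) = (4 + w)*w + w = w*(4 + w) + w = w + w*(4 + w))
d(0, -1)*(H(-3, W(-5))*9 + 8) = 9*(-3*(5 - 3)*9 + 8)/2 = 9*(-3*2*9 + 8)/2 = 9*(-6*9 + 8)/2 = 9*(-54 + 8)/2 = (9/2)*(-46) = -207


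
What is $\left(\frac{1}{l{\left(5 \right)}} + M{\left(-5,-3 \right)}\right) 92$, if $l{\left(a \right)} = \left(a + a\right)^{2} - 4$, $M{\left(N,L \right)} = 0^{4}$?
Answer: $\frac{23}{24} \approx 0.95833$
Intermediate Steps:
$M{\left(N,L \right)} = 0$
$l{\left(a \right)} = -4 + 4 a^{2}$ ($l{\left(a \right)} = \left(2 a\right)^{2} - 4 = 4 a^{2} - 4 = -4 + 4 a^{2}$)
$\left(\frac{1}{l{\left(5 \right)}} + M{\left(-5,-3 \right)}\right) 92 = \left(\frac{1}{-4 + 4 \cdot 5^{2}} + 0\right) 92 = \left(\frac{1}{-4 + 4 \cdot 25} + 0\right) 92 = \left(\frac{1}{-4 + 100} + 0\right) 92 = \left(\frac{1}{96} + 0\right) 92 = \frac{1}{96} \cdot 92 = \frac{23}{24}$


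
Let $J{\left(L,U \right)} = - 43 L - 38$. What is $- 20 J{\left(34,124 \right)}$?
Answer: $30000$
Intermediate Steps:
$J{\left(L,U \right)} = -38 - 43 L$
$- 20 J{\left(34,124 \right)} = - 20 \left(-38 - 1462\right) = \left(-20\right) \left(-1500\right) = 30000$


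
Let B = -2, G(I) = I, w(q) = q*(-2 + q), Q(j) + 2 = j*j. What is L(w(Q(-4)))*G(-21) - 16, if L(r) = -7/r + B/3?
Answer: -9/8 ≈ -1.1250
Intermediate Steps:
Q(j) = -2 + j² (Q(j) = -2 + j*j = -2 + j²)
L(r) = -⅔ - 7/r (L(r) = -7/r - 2/3 = -7/r - 2*⅓ = -7/r - ⅔ = -⅔ - 7/r)
L(w(Q(-4)))*G(-21) - 16 = (-⅔ - 7*1/((-2 + (-4)²)*(-2 + (-2 + (-4)²))))*(-21) - 16 = (-⅔ - 7*1/((-2 + 16)*(-2 + (-2 + 16))))*(-21) - 16 = (-⅔ - 7*1/(14*(-2 + 14)))*(-21) - 16 = (-⅔ - 7/(14*12))*(-21) - 16 = (-⅔ - 7/168)*(-21) - 16 = (-⅔ - 7*1/168)*(-21) - 16 = (-⅔ - 1/24)*(-21) - 16 = -17/24*(-21) - 16 = 119/8 - 16 = -9/8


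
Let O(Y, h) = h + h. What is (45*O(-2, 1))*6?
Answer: 540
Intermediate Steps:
O(Y, h) = 2*h
(45*O(-2, 1))*6 = (45*(2*1))*6 = (45*2)*6 = 90*6 = 540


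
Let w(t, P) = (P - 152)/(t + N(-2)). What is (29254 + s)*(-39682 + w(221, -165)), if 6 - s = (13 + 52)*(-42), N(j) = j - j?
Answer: -280553547610/221 ≈ -1.2695e+9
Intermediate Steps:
N(j) = 0
w(t, P) = (-152 + P)/t (w(t, P) = (P - 152)/(t + 0) = (-152 + P)/t)
s = 2736 (s = 6 - (13 + 52)*(-42) = 6 - 65*(-42) = 6 - 1*(-2730) = 6 + 2730 = 2736)
(29254 + s)*(-39682 + w(221, -165)) = (29254 + 2736)*(-39682 + (-152 - 165)/221) = 31990*(-39682 + (1/221)*(-317)) = 31990*(-39682 - 317/221) = 31990*(-8770039/221) = -280553547610/221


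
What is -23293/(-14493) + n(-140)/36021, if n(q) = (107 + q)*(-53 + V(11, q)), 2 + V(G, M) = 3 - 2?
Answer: 288287893/174017451 ≈ 1.6567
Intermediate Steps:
V(G, M) = -1 (V(G, M) = -2 + (3 - 2) = -2 + 1 = -1)
n(q) = -5778 - 54*q (n(q) = (107 + q)*(-53 - 1) = (107 + q)*(-54) = -5778 - 54*q)
-23293/(-14493) + n(-140)/36021 = -23293/(-14493) + (-5778 - 54*(-140))/36021 = -23293*(-1/14493) + (-5778 + 7560)*(1/36021) = 23293/14493 + 1782*(1/36021) = 23293/14493 + 594/12007 = 288287893/174017451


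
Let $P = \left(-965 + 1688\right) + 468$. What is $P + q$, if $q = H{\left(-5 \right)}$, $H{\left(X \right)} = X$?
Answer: $1186$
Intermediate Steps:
$q = -5$
$P = 1191$ ($P = 723 + 468 = 1191$)
$P + q = 1191 - 5 = 1186$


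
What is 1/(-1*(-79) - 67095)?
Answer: -1/67016 ≈ -1.4922e-5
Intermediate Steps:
1/(-1*(-79) - 67095) = 1/(79 - 67095) = 1/(-67016) = -1/67016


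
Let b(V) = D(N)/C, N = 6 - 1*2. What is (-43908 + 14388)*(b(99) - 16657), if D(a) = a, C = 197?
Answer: 96867666000/197 ≈ 4.9171e+8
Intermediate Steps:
N = 4 (N = 6 - 2 = 4)
b(V) = 4/197
(-43908 + 14388)*(b(99) - 16657) = (-43908 + 14388)*(4/197 - 16657) = -29520*(-3281425/197) = 96867666000/197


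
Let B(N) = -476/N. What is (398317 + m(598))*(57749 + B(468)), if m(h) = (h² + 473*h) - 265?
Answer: 779634150460/13 ≈ 5.9972e+10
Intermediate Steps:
m(h) = -265 + h² + 473*h
(398317 + m(598))*(57749 + B(468)) = (398317 + (-265 + 598² + 473*598))*(57749 - 476/468) = (398317 + (-265 + 357604 + 282854))*(57749 - 476*1/468) = (398317 + 640193)*(57749 - 119/117) = 1038510*(6756514/117) = 779634150460/13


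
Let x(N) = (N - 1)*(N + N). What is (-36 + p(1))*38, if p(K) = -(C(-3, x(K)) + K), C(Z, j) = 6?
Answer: -1634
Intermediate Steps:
x(N) = 2*N*(-1 + N) (x(N) = (-1 + N)*(2*N) = 2*N*(-1 + N))
p(K) = -6 - K (p(K) = -(6 + K) = -6 - K)
(-36 + p(1))*38 = (-36 + (-6 - 1*1))*38 = (-36 + (-6 - 1))*38 = (-36 - 7)*38 = -43*38 = -1634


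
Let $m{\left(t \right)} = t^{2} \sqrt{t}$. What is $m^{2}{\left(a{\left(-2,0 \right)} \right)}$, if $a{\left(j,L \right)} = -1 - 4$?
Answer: $-3125$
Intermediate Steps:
$a{\left(j,L \right)} = -5$ ($a{\left(j,L \right)} = -1 - 4 = -5$)
$m{\left(t \right)} = t^{\frac{5}{2}}$
$m^{2}{\left(a{\left(-2,0 \right)} \right)} = \left(\left(-5\right)^{\frac{5}{2}}\right)^{2} = \left(25 i \sqrt{5}\right)^{2} = -3125$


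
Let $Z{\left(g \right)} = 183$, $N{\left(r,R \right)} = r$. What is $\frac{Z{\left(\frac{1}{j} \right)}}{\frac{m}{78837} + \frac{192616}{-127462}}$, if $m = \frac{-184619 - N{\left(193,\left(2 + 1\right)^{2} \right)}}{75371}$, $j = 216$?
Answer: $- \frac{7700052395117819}{63586242232432} \approx -121.1$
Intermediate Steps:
$m = - \frac{184812}{75371}$ ($m = \frac{-184619 - 193}{75371} = \left(-184619 - 193\right) \frac{1}{75371} = \left(-184812\right) \frac{1}{75371} = - \frac{184812}{75371} \approx -2.452$)
$\frac{Z{\left(\frac{1}{j} \right)}}{\frac{m}{78837} + \frac{192616}{-127462}} = \frac{183}{- \frac{184812}{75371 \cdot 78837} + \frac{192616}{-127462}} = \frac{183}{\left(- \frac{184812}{75371}\right) \frac{1}{78837} + 192616 \left(- \frac{1}{127462}\right)} = \frac{183}{- \frac{61604}{1980674509} - \frac{96308}{63731}} = \frac{183}{- \frac{190758726697296}{126230367133079}} = 183 \left(- \frac{126230367133079}{190758726697296}\right) = - \frac{7700052395117819}{63586242232432}$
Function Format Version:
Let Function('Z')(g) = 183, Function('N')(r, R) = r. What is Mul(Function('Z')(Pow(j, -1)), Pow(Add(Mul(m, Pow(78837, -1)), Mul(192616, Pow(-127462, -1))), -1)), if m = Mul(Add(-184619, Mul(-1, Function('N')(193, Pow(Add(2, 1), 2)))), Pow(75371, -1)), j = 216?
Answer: Rational(-7700052395117819, 63586242232432) ≈ -121.10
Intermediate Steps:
m = Rational(-184812, 75371) (m = Mul(Add(-184619, Mul(-1, 193)), Pow(75371, -1)) = Mul(Add(-184619, -193), Rational(1, 75371)) = Mul(-184812, Rational(1, 75371)) = Rational(-184812, 75371) ≈ -2.4520)
Mul(Function('Z')(Pow(j, -1)), Pow(Add(Mul(m, Pow(78837, -1)), Mul(192616, Pow(-127462, -1))), -1)) = Mul(183, Pow(Add(Mul(Rational(-184812, 75371), Pow(78837, -1)), Mul(192616, Pow(-127462, -1))), -1)) = Mul(183, Pow(Add(Mul(Rational(-184812, 75371), Rational(1, 78837)), Mul(192616, Rational(-1, 127462))), -1)) = Mul(183, Pow(Add(Rational(-61604, 1980674509), Rational(-96308, 63731)), -1)) = Mul(183, Pow(Rational(-190758726697296, 126230367133079), -1)) = Mul(183, Rational(-126230367133079, 190758726697296)) = Rational(-7700052395117819, 63586242232432)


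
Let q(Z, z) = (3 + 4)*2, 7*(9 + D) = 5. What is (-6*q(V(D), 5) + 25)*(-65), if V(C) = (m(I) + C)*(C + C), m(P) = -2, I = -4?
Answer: 3835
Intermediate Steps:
D = -58/7 (D = -9 + (⅐)*5 = -9 + 5/7 = -58/7 ≈ -8.2857)
V(C) = 2*C*(-2 + C) (V(C) = (-2 + C)*(C + C) = (-2 + C)*(2*C) = 2*C*(-2 + C))
q(Z, z) = 14 (q(Z, z) = 7*2 = 14)
(-6*q(V(D), 5) + 25)*(-65) = (-6*14 + 25)*(-65) = (-84 + 25)*(-65) = -59*(-65) = 3835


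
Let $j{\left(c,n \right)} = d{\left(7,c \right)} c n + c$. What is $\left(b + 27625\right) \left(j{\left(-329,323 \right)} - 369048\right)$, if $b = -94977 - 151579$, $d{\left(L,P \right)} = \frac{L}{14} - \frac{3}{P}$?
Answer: $\frac{185425580829}{2} \approx 9.2713 \cdot 10^{10}$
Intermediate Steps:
$d{\left(L,P \right)} = - \frac{3}{P} + \frac{L}{14}$ ($d{\left(L,P \right)} = L \frac{1}{14} - \frac{3}{P} = \frac{L}{14} - \frac{3}{P} = - \frac{3}{P} + \frac{L}{14}$)
$j{\left(c,n \right)} = c + c n \left(\frac{1}{2} - \frac{3}{c}\right)$ ($j{\left(c,n \right)} = \left(- \frac{3}{c} + \frac{1}{14} \cdot 7\right) c n + c = \left(- \frac{3}{c} + \frac{1}{2}\right) c n + c = \left(\frac{1}{2} - \frac{3}{c}\right) c n + c = c \left(\frac{1}{2} - \frac{3}{c}\right) n + c = c n \left(\frac{1}{2} - \frac{3}{c}\right) + c = c + c n \left(\frac{1}{2} - \frac{3}{c}\right)$)
$b = -246556$ ($b = -94977 - 151579 = -246556$)
$\left(b + 27625\right) \left(j{\left(-329,323 \right)} - 369048\right) = \left(-246556 + 27625\right) \left(\left(-329 + \frac{1}{2} \cdot 323 \left(-6 - 329\right)\right) - 369048\right) = - 218931 \left(\left(-329 + \frac{1}{2} \cdot 323 \left(-335\right)\right) - 369048\right) = - 218931 \left(\left(-329 - \frac{108205}{2}\right) - 369048\right) = - 218931 \left(- \frac{108863}{2} - 369048\right) = \left(-218931\right) \left(- \frac{846959}{2}\right) = \frac{185425580829}{2}$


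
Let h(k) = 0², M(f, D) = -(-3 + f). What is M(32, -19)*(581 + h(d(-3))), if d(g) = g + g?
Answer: -16849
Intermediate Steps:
M(f, D) = 3 - f
d(g) = 2*g
h(k) = 0
M(32, -19)*(581 + h(d(-3))) = (3 - 1*32)*(581 + 0) = (3 - 32)*581 = -29*581 = -16849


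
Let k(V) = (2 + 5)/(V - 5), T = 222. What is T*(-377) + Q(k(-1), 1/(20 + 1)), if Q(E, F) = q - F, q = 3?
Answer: -1757512/21 ≈ -83691.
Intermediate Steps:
k(V) = 7/(-5 + V)
Q(E, F) = 3 - F
T*(-377) + Q(k(-1), 1/(20 + 1)) = 222*(-377) + (3 - 1/(20 + 1)) = -83694 + (3 - 1/21) = -83694 + 62/21 = -1757512/21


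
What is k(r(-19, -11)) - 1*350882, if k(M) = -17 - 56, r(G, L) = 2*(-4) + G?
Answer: -350955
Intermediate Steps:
r(G, L) = -8 + G
k(M) = -73
k(r(-19, -11)) - 1*350882 = -73 - 1*350882 = -73 - 350882 = -350955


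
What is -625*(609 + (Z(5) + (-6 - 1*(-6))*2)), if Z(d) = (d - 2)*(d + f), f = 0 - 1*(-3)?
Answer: -395625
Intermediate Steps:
f = 3 (f = 0 + 3 = 3)
Z(d) = (-2 + d)*(3 + d) (Z(d) = (d - 2)*(d + 3) = (-2 + d)*(3 + d))
-625*(609 + (Z(5) + (-6 - 1*(-6))*2)) = -625*(609 + ((-6 + 5 + 5²) + (-6 - 1*(-6))*2)) = -625*(609 + ((-6 + 5 + 25) + (-6 + 6)*2)) = -625*(609 + (24 + 0*2)) = -625*(609 + (24 + 0)) = -625*(609 + 24) = -625*633 = -395625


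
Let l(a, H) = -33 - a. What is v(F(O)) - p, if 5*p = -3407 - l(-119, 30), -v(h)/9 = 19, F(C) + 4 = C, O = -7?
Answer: 2638/5 ≈ 527.60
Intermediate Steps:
F(C) = -4 + C
v(h) = -171 (v(h) = -9*19 = -171)
p = -3493/5 (p = (-3407 - (-33 - 1*(-119)))/5 = (-3407 - (-33 + 119))/5 = (-3407 - 1*86)/5 = (-3407 - 86)/5 = (⅕)*(-3493) = -3493/5 ≈ -698.60)
v(F(O)) - p = -171 - 1*(-3493/5) = -171 + 3493/5 = 2638/5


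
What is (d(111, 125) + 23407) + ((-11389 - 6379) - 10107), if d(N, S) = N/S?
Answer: -558389/125 ≈ -4467.1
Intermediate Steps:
(d(111, 125) + 23407) + ((-11389 - 6379) - 10107) = (111/125 + 23407) + ((-11389 - 6379) - 10107) = (111*(1/125) + 23407) + (-17768 - 10107) = (111/125 + 23407) - 27875 = 2925986/125 - 27875 = -558389/125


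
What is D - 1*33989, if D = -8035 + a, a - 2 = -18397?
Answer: -60419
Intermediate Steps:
a = -18395 (a = 2 - 18397 = -18395)
D = -26430 (D = -8035 - 18395 = -26430)
D - 1*33989 = -26430 - 1*33989 = -26430 - 33989 = -60419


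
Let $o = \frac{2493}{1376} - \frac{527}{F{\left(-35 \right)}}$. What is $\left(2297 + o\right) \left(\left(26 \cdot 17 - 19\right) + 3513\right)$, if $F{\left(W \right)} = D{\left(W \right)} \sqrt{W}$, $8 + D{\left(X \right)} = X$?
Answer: $\frac{389069295}{43} - \frac{2074272 i \sqrt{35}}{1505} \approx 9.0481 \cdot 10^{6} - 8153.9 i$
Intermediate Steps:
$D{\left(X \right)} = -8 + X$
$F{\left(W \right)} = \sqrt{W} \left(-8 + W\right)$ ($F{\left(W \right)} = \left(-8 + W\right) \sqrt{W} = \sqrt{W} \left(-8 + W\right)$)
$o = \frac{2493}{1376} - \frac{527 i \sqrt{35}}{1505}$ ($o = \frac{2493}{1376} - \frac{527}{\sqrt{-35} \left(-8 - 35\right)} = 2493 \cdot \frac{1}{1376} - \frac{527}{i \sqrt{35} \left(-43\right)} = \frac{2493}{1376} - \frac{527}{\left(-43\right) i \sqrt{35}} = \frac{2493}{1376} - 527 \frac{i \sqrt{35}}{1505} = \frac{2493}{1376} - \frac{527 i \sqrt{35}}{1505} \approx 1.8118 - 2.0716 i$)
$\left(2297 + o\right) \left(\left(26 \cdot 17 - 19\right) + 3513\right) = \left(2297 + \left(\frac{2493}{1376} - \frac{527 i \sqrt{35}}{1505}\right)\right) \left(\left(26 \cdot 17 - 19\right) + 3513\right) = \left(\frac{3163165}{1376} - \frac{527 i \sqrt{35}}{1505}\right) \left(\left(442 - 19\right) + 3513\right) = \left(\frac{3163165}{1376} - \frac{527 i \sqrt{35}}{1505}\right) \left(423 + 3513\right) = \left(\frac{3163165}{1376} - \frac{527 i \sqrt{35}}{1505}\right) 3936 = \frac{389069295}{43} - \frac{2074272 i \sqrt{35}}{1505}$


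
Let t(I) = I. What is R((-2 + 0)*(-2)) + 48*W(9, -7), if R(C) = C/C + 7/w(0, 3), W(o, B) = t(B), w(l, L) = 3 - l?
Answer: -998/3 ≈ -332.67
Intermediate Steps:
W(o, B) = B
R(C) = 10/3 (R(C) = C/C + 7/(3 - 1*0) = 1 + 7/(3 + 0) = 1 + 7/3 = 10/3)
R((-2 + 0)*(-2)) + 48*W(9, -7) = 10/3 + 48*(-7) = 10/3 - 336 = -998/3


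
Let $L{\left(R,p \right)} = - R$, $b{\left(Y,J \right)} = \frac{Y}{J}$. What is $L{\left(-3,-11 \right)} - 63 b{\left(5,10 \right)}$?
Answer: $- \frac{57}{2} \approx -28.5$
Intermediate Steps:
$L{\left(-3,-11 \right)} - 63 b{\left(5,10 \right)} = \left(-1\right) \left(-3\right) - 63 \cdot \frac{5}{10} = 3 - 63 \cdot 5 \cdot \frac{1}{10} = 3 - \frac{63}{2} = - \frac{57}{2}$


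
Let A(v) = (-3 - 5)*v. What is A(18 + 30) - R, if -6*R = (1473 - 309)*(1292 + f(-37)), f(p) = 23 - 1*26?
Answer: 249682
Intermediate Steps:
f(p) = -3 (f(p) = 23 - 26 = -3)
A(v) = -8*v
R = -250066 (R = -(1473 - 309)*(1292 - 3)/6 = -194*1289 = -1/6*1500396 = -250066)
A(18 + 30) - R = -8*(18 + 30) - 1*(-250066) = -8*48 + 250066 = -384 + 250066 = 249682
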